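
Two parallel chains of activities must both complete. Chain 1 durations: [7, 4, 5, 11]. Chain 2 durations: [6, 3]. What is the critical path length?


Path A total = 7 + 4 + 5 + 11 = 27
Path B total = 6 + 3 = 9
Critical path = longest path = max(27, 9) = 27

27


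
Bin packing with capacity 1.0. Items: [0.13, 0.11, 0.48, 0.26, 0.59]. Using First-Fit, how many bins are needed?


Place items sequentially using First-Fit:
  Item 0.13 -> new Bin 1
  Item 0.11 -> Bin 1 (now 0.24)
  Item 0.48 -> Bin 1 (now 0.72)
  Item 0.26 -> Bin 1 (now 0.98)
  Item 0.59 -> new Bin 2
Total bins used = 2

2


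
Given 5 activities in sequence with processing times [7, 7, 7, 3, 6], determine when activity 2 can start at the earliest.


Activity 2 starts after activities 1 through 1 complete.
Predecessor durations: [7]
ES = 7 = 7

7


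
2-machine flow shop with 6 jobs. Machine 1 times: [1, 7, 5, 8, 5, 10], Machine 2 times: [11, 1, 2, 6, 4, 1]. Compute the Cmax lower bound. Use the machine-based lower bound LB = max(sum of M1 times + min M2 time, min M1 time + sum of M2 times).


LB1 = sum(M1 times) + min(M2 times) = 36 + 1 = 37
LB2 = min(M1 times) + sum(M2 times) = 1 + 25 = 26
Lower bound = max(LB1, LB2) = max(37, 26) = 37

37


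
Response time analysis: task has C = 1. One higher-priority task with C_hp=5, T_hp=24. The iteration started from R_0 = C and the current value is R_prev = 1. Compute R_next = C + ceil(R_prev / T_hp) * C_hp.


R_next = C + ceil(R_prev / T_hp) * C_hp
ceil(1 / 24) = ceil(0.0417) = 1
Interference = 1 * 5 = 5
R_next = 1 + 5 = 6

6


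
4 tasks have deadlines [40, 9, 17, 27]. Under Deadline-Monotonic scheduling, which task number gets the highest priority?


Sort tasks by relative deadline (ascending):
  Task 2: deadline = 9
  Task 3: deadline = 17
  Task 4: deadline = 27
  Task 1: deadline = 40
Priority order (highest first): [2, 3, 4, 1]
Highest priority task = 2

2


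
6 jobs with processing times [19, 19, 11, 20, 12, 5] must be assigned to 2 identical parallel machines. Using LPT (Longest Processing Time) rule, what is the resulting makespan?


Sort jobs in decreasing order (LPT): [20, 19, 19, 12, 11, 5]
Assign each job to the least loaded machine:
  Machine 1: jobs [20, 12, 11], load = 43
  Machine 2: jobs [19, 19, 5], load = 43
Makespan = max load = 43

43


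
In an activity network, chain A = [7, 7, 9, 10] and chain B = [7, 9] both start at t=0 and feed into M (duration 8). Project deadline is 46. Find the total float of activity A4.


Forward pass: ES(A4) = sum of predecessors on chain A = 23
EF = ES + duration = 23 + 10 = 33
Backward pass: LF(M) = deadline = 46; LS(M) = 46 - 8 = 38
LF(A4) = LS(M) - sum(successors on chain A) = 38 - 0 = 38
LS = LF - duration = 38 - 10 = 28
Total float = LS - ES = 28 - 23 = 5

5


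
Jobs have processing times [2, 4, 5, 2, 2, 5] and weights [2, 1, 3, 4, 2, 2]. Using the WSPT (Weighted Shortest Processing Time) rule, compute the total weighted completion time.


Compute p/w ratios and sort ascending (WSPT): [(2, 4), (2, 2), (2, 2), (5, 3), (5, 2), (4, 1)]
Compute weighted completion times:
  Job (p=2,w=4): C=2, w*C=4*2=8
  Job (p=2,w=2): C=4, w*C=2*4=8
  Job (p=2,w=2): C=6, w*C=2*6=12
  Job (p=5,w=3): C=11, w*C=3*11=33
  Job (p=5,w=2): C=16, w*C=2*16=32
  Job (p=4,w=1): C=20, w*C=1*20=20
Total weighted completion time = 113

113


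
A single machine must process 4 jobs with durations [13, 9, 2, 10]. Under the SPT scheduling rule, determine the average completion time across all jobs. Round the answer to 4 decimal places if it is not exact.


Sort jobs by processing time (SPT order): [2, 9, 10, 13]
Compute completion times sequentially:
  Job 1: processing = 2, completes at 2
  Job 2: processing = 9, completes at 11
  Job 3: processing = 10, completes at 21
  Job 4: processing = 13, completes at 34
Sum of completion times = 68
Average completion time = 68/4 = 17.0

17.0


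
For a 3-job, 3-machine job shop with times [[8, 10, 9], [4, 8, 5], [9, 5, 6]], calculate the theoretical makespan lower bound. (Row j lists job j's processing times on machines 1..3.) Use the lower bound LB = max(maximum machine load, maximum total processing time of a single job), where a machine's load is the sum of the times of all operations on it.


Machine loads:
  Machine 1: 8 + 4 + 9 = 21
  Machine 2: 10 + 8 + 5 = 23
  Machine 3: 9 + 5 + 6 = 20
Max machine load = 23
Job totals:
  Job 1: 27
  Job 2: 17
  Job 3: 20
Max job total = 27
Lower bound = max(23, 27) = 27

27


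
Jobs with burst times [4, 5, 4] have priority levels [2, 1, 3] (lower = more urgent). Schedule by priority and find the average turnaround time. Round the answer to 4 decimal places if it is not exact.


Sort by priority (ascending = highest first):
Order: [(1, 5), (2, 4), (3, 4)]
Completion times:
  Priority 1, burst=5, C=5
  Priority 2, burst=4, C=9
  Priority 3, burst=4, C=13
Average turnaround = 27/3 = 9.0

9.0


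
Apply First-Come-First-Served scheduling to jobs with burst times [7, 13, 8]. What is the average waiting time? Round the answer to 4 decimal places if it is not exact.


FCFS order (as given): [7, 13, 8]
Waiting times:
  Job 1: wait = 0
  Job 2: wait = 7
  Job 3: wait = 20
Sum of waiting times = 27
Average waiting time = 27/3 = 9.0

9.0


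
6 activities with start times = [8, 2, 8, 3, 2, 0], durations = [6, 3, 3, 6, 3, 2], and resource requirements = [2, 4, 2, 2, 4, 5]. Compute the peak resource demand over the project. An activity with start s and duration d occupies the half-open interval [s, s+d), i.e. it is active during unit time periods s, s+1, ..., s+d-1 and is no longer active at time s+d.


Each activity i is active on [start_i, start_i + duration_i).
Compute total resource usage per time slot:
  t=0: active resources = [5], total = 5
  t=1: active resources = [5], total = 5
  t=2: active resources = [4, 4], total = 8
  t=3: active resources = [4, 2, 4], total = 10
  t=4: active resources = [4, 2, 4], total = 10
  t=5: active resources = [2], total = 2
  t=6: active resources = [2], total = 2
  t=7: active resources = [2], total = 2
  t=8: active resources = [2, 2, 2], total = 6
  t=9: active resources = [2, 2], total = 4
  t=10: active resources = [2, 2], total = 4
  t=11: active resources = [2], total = 2
  t=12: active resources = [2], total = 2
  t=13: active resources = [2], total = 2
Peak resource demand = 10

10


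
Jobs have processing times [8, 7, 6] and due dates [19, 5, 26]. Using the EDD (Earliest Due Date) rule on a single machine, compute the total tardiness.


Sort by due date (EDD order): [(7, 5), (8, 19), (6, 26)]
Compute completion times and tardiness:
  Job 1: p=7, d=5, C=7, tardiness=max(0,7-5)=2
  Job 2: p=8, d=19, C=15, tardiness=max(0,15-19)=0
  Job 3: p=6, d=26, C=21, tardiness=max(0,21-26)=0
Total tardiness = 2

2


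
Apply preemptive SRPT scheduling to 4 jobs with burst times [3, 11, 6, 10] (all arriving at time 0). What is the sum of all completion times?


Since all jobs arrive at t=0, SRPT equals SPT ordering.
SPT order: [3, 6, 10, 11]
Completion times:
  Job 1: p=3, C=3
  Job 2: p=6, C=9
  Job 3: p=10, C=19
  Job 4: p=11, C=30
Total completion time = 3 + 9 + 19 + 30 = 61

61


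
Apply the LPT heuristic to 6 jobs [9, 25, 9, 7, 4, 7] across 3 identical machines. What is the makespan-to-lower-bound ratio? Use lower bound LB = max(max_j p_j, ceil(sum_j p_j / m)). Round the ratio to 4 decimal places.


LPT order: [25, 9, 9, 7, 7, 4]
Machine loads after assignment: [25, 20, 16]
LPT makespan = 25
Lower bound = max(max_job, ceil(total/3)) = max(25, 21) = 25
Ratio = 25 / 25 = 1.0

1.0


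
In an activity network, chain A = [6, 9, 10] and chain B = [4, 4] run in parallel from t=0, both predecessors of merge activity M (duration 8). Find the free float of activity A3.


ES(A3) = sum of predecessors on chain A = 15
EF(A3) = ES + duration = 15 + 10 = 25
Successor of A3 is M. ES(M) = max(sum(A), sum(B)) = max(25, 8) = 25
Free float = ES(successor) - EF(current) = 25 - 25 = 0

0


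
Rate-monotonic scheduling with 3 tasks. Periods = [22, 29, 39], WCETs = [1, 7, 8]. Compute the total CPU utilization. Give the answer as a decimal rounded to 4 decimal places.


Compute individual utilizations (exact fractions):
  Task 1: C/T = 1/22 (approx. 0.0455)
  Task 2: C/T = 7/29 (approx. 0.2414)
  Task 3: C/T = 8/39 (approx. 0.2051)
Total utilization U = 1/22 + 7/29 + 8/39 = 12241/24882
Rounded to 4 decimal places: U = 0.4920
RM (Liu & Layland) bound for 3 tasks = 0.779763; compare with U = 12241/24882 (approx. 0.491962)
U <= bound, so schedulable by RM sufficient condition.

0.4920


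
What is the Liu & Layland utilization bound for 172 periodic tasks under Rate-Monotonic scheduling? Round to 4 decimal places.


Compute 2^(1/172) = 1.0040380565
Subtract 1: 1.0040380565 - 1 = 0.0040380565
Multiply by n: 172 * 0.0040380565 = 0.6945457180
Round to 4 dp: 0.6945

0.6945


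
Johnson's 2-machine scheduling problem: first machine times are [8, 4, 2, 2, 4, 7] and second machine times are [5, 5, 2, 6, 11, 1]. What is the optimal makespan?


Apply Johnson's rule:
  Group 1 (a <= b): [(3, 2, 2), (4, 2, 6), (2, 4, 5), (5, 4, 11)]
  Group 2 (a > b): [(1, 8, 5), (6, 7, 1)]
Optimal job order: [3, 4, 2, 5, 1, 6]
Schedule:
  Job 3: M1 done at 2, M2 done at 4
  Job 4: M1 done at 4, M2 done at 10
  Job 2: M1 done at 8, M2 done at 15
  Job 5: M1 done at 12, M2 done at 26
  Job 1: M1 done at 20, M2 done at 31
  Job 6: M1 done at 27, M2 done at 32
Makespan = 32

32


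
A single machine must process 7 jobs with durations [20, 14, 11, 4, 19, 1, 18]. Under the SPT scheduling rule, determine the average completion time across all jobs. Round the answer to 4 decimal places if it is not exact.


Sort jobs by processing time (SPT order): [1, 4, 11, 14, 18, 19, 20]
Compute completion times sequentially:
  Job 1: processing = 1, completes at 1
  Job 2: processing = 4, completes at 5
  Job 3: processing = 11, completes at 16
  Job 4: processing = 14, completes at 30
  Job 5: processing = 18, completes at 48
  Job 6: processing = 19, completes at 67
  Job 7: processing = 20, completes at 87
Sum of completion times = 254
Average completion time = 254/7 = 36.2857

36.2857


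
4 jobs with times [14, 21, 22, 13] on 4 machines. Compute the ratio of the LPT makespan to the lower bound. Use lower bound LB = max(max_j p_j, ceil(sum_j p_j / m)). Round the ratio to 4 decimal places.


LPT order: [22, 21, 14, 13]
Machine loads after assignment: [22, 21, 14, 13]
LPT makespan = 22
Lower bound = max(max_job, ceil(total/4)) = max(22, 18) = 22
Ratio = 22 / 22 = 1.0

1.0


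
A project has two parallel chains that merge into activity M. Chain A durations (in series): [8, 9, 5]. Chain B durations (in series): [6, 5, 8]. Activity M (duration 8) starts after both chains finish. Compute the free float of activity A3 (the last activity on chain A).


ES(A3) = sum of predecessors on chain A = 17
EF(A3) = ES + duration = 17 + 5 = 22
Successor of A3 is M. ES(M) = max(sum(A), sum(B)) = max(22, 19) = 22
Free float = ES(successor) - EF(current) = 22 - 22 = 0

0


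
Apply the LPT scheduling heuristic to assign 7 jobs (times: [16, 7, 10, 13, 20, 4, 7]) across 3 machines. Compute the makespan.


Sort jobs in decreasing order (LPT): [20, 16, 13, 10, 7, 7, 4]
Assign each job to the least loaded machine:
  Machine 1: jobs [20, 7], load = 27
  Machine 2: jobs [16, 7, 4], load = 27
  Machine 3: jobs [13, 10], load = 23
Makespan = max load = 27

27


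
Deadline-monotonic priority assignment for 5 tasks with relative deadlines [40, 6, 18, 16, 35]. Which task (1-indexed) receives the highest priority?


Sort tasks by relative deadline (ascending):
  Task 2: deadline = 6
  Task 4: deadline = 16
  Task 3: deadline = 18
  Task 5: deadline = 35
  Task 1: deadline = 40
Priority order (highest first): [2, 4, 3, 5, 1]
Highest priority task = 2

2


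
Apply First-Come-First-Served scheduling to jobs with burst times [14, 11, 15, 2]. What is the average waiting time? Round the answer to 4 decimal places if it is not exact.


FCFS order (as given): [14, 11, 15, 2]
Waiting times:
  Job 1: wait = 0
  Job 2: wait = 14
  Job 3: wait = 25
  Job 4: wait = 40
Sum of waiting times = 79
Average waiting time = 79/4 = 19.75

19.75


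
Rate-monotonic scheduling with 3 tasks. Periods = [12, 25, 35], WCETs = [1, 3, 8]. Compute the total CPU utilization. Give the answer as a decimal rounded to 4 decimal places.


Compute individual utilizations (exact fractions):
  Task 1: C/T = 1/12 (approx. 0.0833)
  Task 2: C/T = 3/25 (approx. 0.12)
  Task 3: C/T = 8/35 (approx. 0.2286)
Total utilization U = 1/12 + 3/25 + 8/35 = 907/2100
Rounded to 4 decimal places: U = 0.4319
RM (Liu & Layland) bound for 3 tasks = 0.779763; compare with U = 907/2100 (approx. 0.431905)
U <= bound, so schedulable by RM sufficient condition.

0.4319


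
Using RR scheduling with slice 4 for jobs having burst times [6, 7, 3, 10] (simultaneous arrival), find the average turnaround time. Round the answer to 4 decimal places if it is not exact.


Time quantum = 4
Execution trace:
  J1 runs 4 units, time = 4
  J2 runs 4 units, time = 8
  J3 runs 3 units, time = 11
  J4 runs 4 units, time = 15
  J1 runs 2 units, time = 17
  J2 runs 3 units, time = 20
  J4 runs 4 units, time = 24
  J4 runs 2 units, time = 26
Finish times: [17, 20, 11, 26]
Average turnaround = 74/4 = 18.5

18.5


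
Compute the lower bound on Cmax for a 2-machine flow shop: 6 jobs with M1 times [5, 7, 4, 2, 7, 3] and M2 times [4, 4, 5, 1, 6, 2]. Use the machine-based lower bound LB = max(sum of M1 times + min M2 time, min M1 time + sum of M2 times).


LB1 = sum(M1 times) + min(M2 times) = 28 + 1 = 29
LB2 = min(M1 times) + sum(M2 times) = 2 + 22 = 24
Lower bound = max(LB1, LB2) = max(29, 24) = 29

29


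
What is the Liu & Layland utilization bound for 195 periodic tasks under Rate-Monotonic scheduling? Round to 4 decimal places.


Compute 2^(1/195) = 1.0035609260
Subtract 1: 1.0035609260 - 1 = 0.0035609260
Multiply by n: 195 * 0.0035609260 = 0.6943805700
Round to 4 dp: 0.6944

0.6944


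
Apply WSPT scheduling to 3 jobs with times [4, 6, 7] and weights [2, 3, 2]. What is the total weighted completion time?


Compute p/w ratios and sort ascending (WSPT): [(4, 2), (6, 3), (7, 2)]
Compute weighted completion times:
  Job (p=4,w=2): C=4, w*C=2*4=8
  Job (p=6,w=3): C=10, w*C=3*10=30
  Job (p=7,w=2): C=17, w*C=2*17=34
Total weighted completion time = 72

72


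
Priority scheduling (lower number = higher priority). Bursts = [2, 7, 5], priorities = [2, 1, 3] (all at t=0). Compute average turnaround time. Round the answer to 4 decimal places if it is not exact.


Sort by priority (ascending = highest first):
Order: [(1, 7), (2, 2), (3, 5)]
Completion times:
  Priority 1, burst=7, C=7
  Priority 2, burst=2, C=9
  Priority 3, burst=5, C=14
Average turnaround = 30/3 = 10.0

10.0


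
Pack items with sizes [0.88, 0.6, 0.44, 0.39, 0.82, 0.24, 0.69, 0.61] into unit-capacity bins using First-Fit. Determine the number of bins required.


Place items sequentially using First-Fit:
  Item 0.88 -> new Bin 1
  Item 0.6 -> new Bin 2
  Item 0.44 -> new Bin 3
  Item 0.39 -> Bin 2 (now 0.99)
  Item 0.82 -> new Bin 4
  Item 0.24 -> Bin 3 (now 0.68)
  Item 0.69 -> new Bin 5
  Item 0.61 -> new Bin 6
Total bins used = 6

6


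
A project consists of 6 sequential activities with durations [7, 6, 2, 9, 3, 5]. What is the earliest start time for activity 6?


Activity 6 starts after activities 1 through 5 complete.
Predecessor durations: [7, 6, 2, 9, 3]
ES = 7 + 6 + 2 + 9 + 3 = 27

27


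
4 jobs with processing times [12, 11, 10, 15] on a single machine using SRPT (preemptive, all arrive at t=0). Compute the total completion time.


Since all jobs arrive at t=0, SRPT equals SPT ordering.
SPT order: [10, 11, 12, 15]
Completion times:
  Job 1: p=10, C=10
  Job 2: p=11, C=21
  Job 3: p=12, C=33
  Job 4: p=15, C=48
Total completion time = 10 + 21 + 33 + 48 = 112

112


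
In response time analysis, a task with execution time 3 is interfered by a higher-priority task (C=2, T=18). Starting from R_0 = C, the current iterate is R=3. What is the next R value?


R_next = C + ceil(R_prev / T_hp) * C_hp
ceil(3 / 18) = ceil(0.1667) = 1
Interference = 1 * 2 = 2
R_next = 3 + 2 = 5

5


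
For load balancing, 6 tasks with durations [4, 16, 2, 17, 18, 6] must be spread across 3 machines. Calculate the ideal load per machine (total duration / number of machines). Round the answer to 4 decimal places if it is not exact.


Total processing time = 4 + 16 + 2 + 17 + 18 + 6 = 63
Number of machines = 3
Ideal balanced load = 63 / 3 = 21.0

21.0


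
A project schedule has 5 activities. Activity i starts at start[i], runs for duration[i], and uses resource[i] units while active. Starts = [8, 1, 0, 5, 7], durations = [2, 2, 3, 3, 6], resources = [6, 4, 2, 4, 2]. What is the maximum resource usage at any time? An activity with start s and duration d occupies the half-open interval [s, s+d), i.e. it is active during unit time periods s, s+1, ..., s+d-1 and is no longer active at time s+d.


Each activity i is active on [start_i, start_i + duration_i).
Compute total resource usage per time slot:
  t=0: active resources = [2], total = 2
  t=1: active resources = [4, 2], total = 6
  t=2: active resources = [4, 2], total = 6
  t=3: active resources = [], total = 0
  t=4: active resources = [], total = 0
  t=5: active resources = [4], total = 4
  t=6: active resources = [4], total = 4
  t=7: active resources = [4, 2], total = 6
  t=8: active resources = [6, 2], total = 8
  t=9: active resources = [6, 2], total = 8
  t=10: active resources = [2], total = 2
  t=11: active resources = [2], total = 2
  t=12: active resources = [2], total = 2
Peak resource demand = 8

8


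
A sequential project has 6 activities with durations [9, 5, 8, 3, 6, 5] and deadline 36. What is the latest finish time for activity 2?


LF(activity 2) = deadline - sum of successor durations
Successors: activities 3 through 6 with durations [8, 3, 6, 5]
Sum of successor durations = 22
LF = 36 - 22 = 14

14


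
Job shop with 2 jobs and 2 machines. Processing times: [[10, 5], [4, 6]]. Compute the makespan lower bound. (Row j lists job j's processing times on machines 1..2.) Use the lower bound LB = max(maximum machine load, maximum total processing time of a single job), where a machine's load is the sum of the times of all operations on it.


Machine loads:
  Machine 1: 10 + 4 = 14
  Machine 2: 5 + 6 = 11
Max machine load = 14
Job totals:
  Job 1: 15
  Job 2: 10
Max job total = 15
Lower bound = max(14, 15) = 15

15


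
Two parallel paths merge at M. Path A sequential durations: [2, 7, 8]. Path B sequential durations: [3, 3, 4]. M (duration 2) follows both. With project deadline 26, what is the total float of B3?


Forward pass: ES(B3) = sum of predecessors on chain B = 6
EF = ES + duration = 6 + 4 = 10
Backward pass: LF(M) = deadline = 26; LS(M) = 26 - 2 = 24
LF(B3) = LS(M) - sum(successors on chain B) = 24 - 0 = 24
LS = LF - duration = 24 - 4 = 20
Total float = LS - ES = 20 - 6 = 14

14


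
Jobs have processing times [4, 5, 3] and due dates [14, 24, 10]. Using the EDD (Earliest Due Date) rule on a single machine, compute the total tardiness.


Sort by due date (EDD order): [(3, 10), (4, 14), (5, 24)]
Compute completion times and tardiness:
  Job 1: p=3, d=10, C=3, tardiness=max(0,3-10)=0
  Job 2: p=4, d=14, C=7, tardiness=max(0,7-14)=0
  Job 3: p=5, d=24, C=12, tardiness=max(0,12-24)=0
Total tardiness = 0

0


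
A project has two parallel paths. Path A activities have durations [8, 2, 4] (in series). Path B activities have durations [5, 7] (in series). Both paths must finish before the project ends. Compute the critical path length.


Path A total = 8 + 2 + 4 = 14
Path B total = 5 + 7 = 12
Critical path = longest path = max(14, 12) = 14

14


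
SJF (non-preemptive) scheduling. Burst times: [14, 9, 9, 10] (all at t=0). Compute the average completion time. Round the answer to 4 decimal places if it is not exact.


SJF order (ascending): [9, 9, 10, 14]
Completion times:
  Job 1: burst=9, C=9
  Job 2: burst=9, C=18
  Job 3: burst=10, C=28
  Job 4: burst=14, C=42
Average completion = 97/4 = 24.25

24.25


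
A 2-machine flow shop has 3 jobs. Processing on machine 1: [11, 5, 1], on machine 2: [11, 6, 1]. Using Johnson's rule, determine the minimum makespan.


Apply Johnson's rule:
  Group 1 (a <= b): [(3, 1, 1), (2, 5, 6), (1, 11, 11)]
  Group 2 (a > b): []
Optimal job order: [3, 2, 1]
Schedule:
  Job 3: M1 done at 1, M2 done at 2
  Job 2: M1 done at 6, M2 done at 12
  Job 1: M1 done at 17, M2 done at 28
Makespan = 28

28


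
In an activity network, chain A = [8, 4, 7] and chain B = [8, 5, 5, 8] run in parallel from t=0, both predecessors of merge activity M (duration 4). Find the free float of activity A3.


ES(A3) = sum of predecessors on chain A = 12
EF(A3) = ES + duration = 12 + 7 = 19
Successor of A3 is M. ES(M) = max(sum(A), sum(B)) = max(19, 26) = 26
Free float = ES(successor) - EF(current) = 26 - 19 = 7

7


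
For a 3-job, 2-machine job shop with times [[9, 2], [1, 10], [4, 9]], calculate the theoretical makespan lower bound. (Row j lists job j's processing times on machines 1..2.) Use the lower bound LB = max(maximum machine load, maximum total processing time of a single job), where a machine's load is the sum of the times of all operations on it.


Machine loads:
  Machine 1: 9 + 1 + 4 = 14
  Machine 2: 2 + 10 + 9 = 21
Max machine load = 21
Job totals:
  Job 1: 11
  Job 2: 11
  Job 3: 13
Max job total = 13
Lower bound = max(21, 13) = 21

21


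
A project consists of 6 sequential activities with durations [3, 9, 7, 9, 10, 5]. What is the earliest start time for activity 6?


Activity 6 starts after activities 1 through 5 complete.
Predecessor durations: [3, 9, 7, 9, 10]
ES = 3 + 9 + 7 + 9 + 10 = 38

38


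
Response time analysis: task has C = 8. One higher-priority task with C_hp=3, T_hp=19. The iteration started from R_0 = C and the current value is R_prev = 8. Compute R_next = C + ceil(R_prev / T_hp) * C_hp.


R_next = C + ceil(R_prev / T_hp) * C_hp
ceil(8 / 19) = ceil(0.4211) = 1
Interference = 1 * 3 = 3
R_next = 8 + 3 = 11

11


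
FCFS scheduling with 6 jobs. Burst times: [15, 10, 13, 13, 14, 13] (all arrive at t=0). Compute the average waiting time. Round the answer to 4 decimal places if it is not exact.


FCFS order (as given): [15, 10, 13, 13, 14, 13]
Waiting times:
  Job 1: wait = 0
  Job 2: wait = 15
  Job 3: wait = 25
  Job 4: wait = 38
  Job 5: wait = 51
  Job 6: wait = 65
Sum of waiting times = 194
Average waiting time = 194/6 = 32.3333

32.3333


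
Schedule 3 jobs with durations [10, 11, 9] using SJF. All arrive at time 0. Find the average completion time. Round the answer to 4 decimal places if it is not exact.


SJF order (ascending): [9, 10, 11]
Completion times:
  Job 1: burst=9, C=9
  Job 2: burst=10, C=19
  Job 3: burst=11, C=30
Average completion = 58/3 = 19.3333

19.3333


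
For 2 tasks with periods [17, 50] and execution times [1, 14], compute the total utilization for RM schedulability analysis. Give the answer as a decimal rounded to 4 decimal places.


Compute individual utilizations (exact fractions):
  Task 1: C/T = 1/17 (approx. 0.0588)
  Task 2: C/T = 14/50 = 7/25 (approx. 0.28)
Total utilization U = 1/17 + 7/25 = 144/425
Rounded to 4 decimal places: U = 0.3388
RM (Liu & Layland) bound for 2 tasks = 0.828427; compare with U = 144/425 (approx. 0.338824)
U <= bound, so schedulable by RM sufficient condition.

0.3388


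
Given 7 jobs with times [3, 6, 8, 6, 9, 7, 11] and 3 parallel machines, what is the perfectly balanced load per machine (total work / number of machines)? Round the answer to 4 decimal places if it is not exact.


Total processing time = 3 + 6 + 8 + 6 + 9 + 7 + 11 = 50
Number of machines = 3
Ideal balanced load = 50 / 3 = 16.6667

16.6667


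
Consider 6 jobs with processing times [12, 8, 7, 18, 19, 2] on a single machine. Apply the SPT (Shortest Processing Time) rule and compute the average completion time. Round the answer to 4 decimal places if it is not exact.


Sort jobs by processing time (SPT order): [2, 7, 8, 12, 18, 19]
Compute completion times sequentially:
  Job 1: processing = 2, completes at 2
  Job 2: processing = 7, completes at 9
  Job 3: processing = 8, completes at 17
  Job 4: processing = 12, completes at 29
  Job 5: processing = 18, completes at 47
  Job 6: processing = 19, completes at 66
Sum of completion times = 170
Average completion time = 170/6 = 28.3333

28.3333


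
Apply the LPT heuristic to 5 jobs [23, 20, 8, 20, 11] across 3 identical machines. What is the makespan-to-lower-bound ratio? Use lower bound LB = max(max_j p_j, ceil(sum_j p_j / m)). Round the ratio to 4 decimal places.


LPT order: [23, 20, 20, 11, 8]
Machine loads after assignment: [23, 31, 28]
LPT makespan = 31
Lower bound = max(max_job, ceil(total/3)) = max(23, 28) = 28
Ratio = 31 / 28 = 1.1071

1.1071


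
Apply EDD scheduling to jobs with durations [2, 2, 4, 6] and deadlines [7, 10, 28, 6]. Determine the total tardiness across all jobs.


Sort by due date (EDD order): [(6, 6), (2, 7), (2, 10), (4, 28)]
Compute completion times and tardiness:
  Job 1: p=6, d=6, C=6, tardiness=max(0,6-6)=0
  Job 2: p=2, d=7, C=8, tardiness=max(0,8-7)=1
  Job 3: p=2, d=10, C=10, tardiness=max(0,10-10)=0
  Job 4: p=4, d=28, C=14, tardiness=max(0,14-28)=0
Total tardiness = 1

1


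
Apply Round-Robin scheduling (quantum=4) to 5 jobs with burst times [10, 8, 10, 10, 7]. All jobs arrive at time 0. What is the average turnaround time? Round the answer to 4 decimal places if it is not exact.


Time quantum = 4
Execution trace:
  J1 runs 4 units, time = 4
  J2 runs 4 units, time = 8
  J3 runs 4 units, time = 12
  J4 runs 4 units, time = 16
  J5 runs 4 units, time = 20
  J1 runs 4 units, time = 24
  J2 runs 4 units, time = 28
  J3 runs 4 units, time = 32
  J4 runs 4 units, time = 36
  J5 runs 3 units, time = 39
  J1 runs 2 units, time = 41
  J3 runs 2 units, time = 43
  J4 runs 2 units, time = 45
Finish times: [41, 28, 43, 45, 39]
Average turnaround = 196/5 = 39.2

39.2


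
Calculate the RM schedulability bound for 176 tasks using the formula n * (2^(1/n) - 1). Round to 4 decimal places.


Compute 2^(1/176) = 1.0039461017
Subtract 1: 1.0039461017 - 1 = 0.0039461017
Multiply by n: 176 * 0.0039461017 = 0.6945138992
Round to 4 dp: 0.6945

0.6945


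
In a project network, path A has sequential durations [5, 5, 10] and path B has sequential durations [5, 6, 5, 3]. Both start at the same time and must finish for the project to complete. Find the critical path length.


Path A total = 5 + 5 + 10 = 20
Path B total = 5 + 6 + 5 + 3 = 19
Critical path = longest path = max(20, 19) = 20

20


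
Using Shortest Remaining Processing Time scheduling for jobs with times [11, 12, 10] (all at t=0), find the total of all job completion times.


Since all jobs arrive at t=0, SRPT equals SPT ordering.
SPT order: [10, 11, 12]
Completion times:
  Job 1: p=10, C=10
  Job 2: p=11, C=21
  Job 3: p=12, C=33
Total completion time = 10 + 21 + 33 = 64

64


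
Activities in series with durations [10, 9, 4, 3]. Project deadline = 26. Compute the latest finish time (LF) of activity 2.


LF(activity 2) = deadline - sum of successor durations
Successors: activities 3 through 4 with durations [4, 3]
Sum of successor durations = 7
LF = 26 - 7 = 19

19


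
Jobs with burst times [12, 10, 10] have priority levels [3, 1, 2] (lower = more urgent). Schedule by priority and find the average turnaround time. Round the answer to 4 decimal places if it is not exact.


Sort by priority (ascending = highest first):
Order: [(1, 10), (2, 10), (3, 12)]
Completion times:
  Priority 1, burst=10, C=10
  Priority 2, burst=10, C=20
  Priority 3, burst=12, C=32
Average turnaround = 62/3 = 20.6667

20.6667


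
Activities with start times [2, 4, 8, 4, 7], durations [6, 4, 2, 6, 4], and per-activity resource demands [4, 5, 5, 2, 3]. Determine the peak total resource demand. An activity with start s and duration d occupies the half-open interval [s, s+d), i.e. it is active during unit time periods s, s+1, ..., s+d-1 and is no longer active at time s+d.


Each activity i is active on [start_i, start_i + duration_i).
Compute total resource usage per time slot:
  t=0: active resources = [], total = 0
  t=1: active resources = [], total = 0
  t=2: active resources = [4], total = 4
  t=3: active resources = [4], total = 4
  t=4: active resources = [4, 5, 2], total = 11
  t=5: active resources = [4, 5, 2], total = 11
  t=6: active resources = [4, 5, 2], total = 11
  t=7: active resources = [4, 5, 2, 3], total = 14
  t=8: active resources = [5, 2, 3], total = 10
  t=9: active resources = [5, 2, 3], total = 10
  t=10: active resources = [3], total = 3
Peak resource demand = 14

14


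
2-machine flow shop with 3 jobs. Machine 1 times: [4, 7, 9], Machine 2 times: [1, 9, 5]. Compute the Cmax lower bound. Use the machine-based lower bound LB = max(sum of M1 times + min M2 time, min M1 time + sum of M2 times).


LB1 = sum(M1 times) + min(M2 times) = 20 + 1 = 21
LB2 = min(M1 times) + sum(M2 times) = 4 + 15 = 19
Lower bound = max(LB1, LB2) = max(21, 19) = 21

21


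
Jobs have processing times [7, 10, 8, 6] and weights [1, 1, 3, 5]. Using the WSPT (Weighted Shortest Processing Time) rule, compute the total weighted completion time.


Compute p/w ratios and sort ascending (WSPT): [(6, 5), (8, 3), (7, 1), (10, 1)]
Compute weighted completion times:
  Job (p=6,w=5): C=6, w*C=5*6=30
  Job (p=8,w=3): C=14, w*C=3*14=42
  Job (p=7,w=1): C=21, w*C=1*21=21
  Job (p=10,w=1): C=31, w*C=1*31=31
Total weighted completion time = 124

124


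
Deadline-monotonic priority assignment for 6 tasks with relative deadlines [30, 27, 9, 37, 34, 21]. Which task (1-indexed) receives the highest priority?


Sort tasks by relative deadline (ascending):
  Task 3: deadline = 9
  Task 6: deadline = 21
  Task 2: deadline = 27
  Task 1: deadline = 30
  Task 5: deadline = 34
  Task 4: deadline = 37
Priority order (highest first): [3, 6, 2, 1, 5, 4]
Highest priority task = 3

3


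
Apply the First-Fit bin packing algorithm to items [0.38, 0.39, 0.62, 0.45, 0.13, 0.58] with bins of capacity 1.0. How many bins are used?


Place items sequentially using First-Fit:
  Item 0.38 -> new Bin 1
  Item 0.39 -> Bin 1 (now 0.77)
  Item 0.62 -> new Bin 2
  Item 0.45 -> new Bin 3
  Item 0.13 -> Bin 1 (now 0.9)
  Item 0.58 -> new Bin 4
Total bins used = 4

4


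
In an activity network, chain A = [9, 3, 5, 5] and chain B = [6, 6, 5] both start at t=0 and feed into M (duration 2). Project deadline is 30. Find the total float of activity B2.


Forward pass: ES(B2) = sum of predecessors on chain B = 6
EF = ES + duration = 6 + 6 = 12
Backward pass: LF(M) = deadline = 30; LS(M) = 30 - 2 = 28
LF(B2) = LS(M) - sum(successors on chain B) = 28 - 5 = 23
LS = LF - duration = 23 - 6 = 17
Total float = LS - ES = 17 - 6 = 11

11


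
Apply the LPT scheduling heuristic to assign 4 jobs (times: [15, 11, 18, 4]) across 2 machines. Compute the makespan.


Sort jobs in decreasing order (LPT): [18, 15, 11, 4]
Assign each job to the least loaded machine:
  Machine 1: jobs [18, 4], load = 22
  Machine 2: jobs [15, 11], load = 26
Makespan = max load = 26

26


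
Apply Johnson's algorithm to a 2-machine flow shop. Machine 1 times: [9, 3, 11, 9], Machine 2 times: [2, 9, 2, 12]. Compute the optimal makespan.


Apply Johnson's rule:
  Group 1 (a <= b): [(2, 3, 9), (4, 9, 12)]
  Group 2 (a > b): [(1, 9, 2), (3, 11, 2)]
Optimal job order: [2, 4, 1, 3]
Schedule:
  Job 2: M1 done at 3, M2 done at 12
  Job 4: M1 done at 12, M2 done at 24
  Job 1: M1 done at 21, M2 done at 26
  Job 3: M1 done at 32, M2 done at 34
Makespan = 34

34


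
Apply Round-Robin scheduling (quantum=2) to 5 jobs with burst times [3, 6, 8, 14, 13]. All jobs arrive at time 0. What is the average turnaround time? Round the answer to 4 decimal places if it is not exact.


Time quantum = 2
Execution trace:
  J1 runs 2 units, time = 2
  J2 runs 2 units, time = 4
  J3 runs 2 units, time = 6
  J4 runs 2 units, time = 8
  J5 runs 2 units, time = 10
  J1 runs 1 units, time = 11
  J2 runs 2 units, time = 13
  J3 runs 2 units, time = 15
  J4 runs 2 units, time = 17
  J5 runs 2 units, time = 19
  J2 runs 2 units, time = 21
  J3 runs 2 units, time = 23
  J4 runs 2 units, time = 25
  J5 runs 2 units, time = 27
  J3 runs 2 units, time = 29
  J4 runs 2 units, time = 31
  J5 runs 2 units, time = 33
  J4 runs 2 units, time = 35
  J5 runs 2 units, time = 37
  J4 runs 2 units, time = 39
  J5 runs 2 units, time = 41
  J4 runs 2 units, time = 43
  J5 runs 1 units, time = 44
Finish times: [11, 21, 29, 43, 44]
Average turnaround = 148/5 = 29.6

29.6


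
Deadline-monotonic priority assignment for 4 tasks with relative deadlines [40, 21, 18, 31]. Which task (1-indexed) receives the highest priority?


Sort tasks by relative deadline (ascending):
  Task 3: deadline = 18
  Task 2: deadline = 21
  Task 4: deadline = 31
  Task 1: deadline = 40
Priority order (highest first): [3, 2, 4, 1]
Highest priority task = 3

3


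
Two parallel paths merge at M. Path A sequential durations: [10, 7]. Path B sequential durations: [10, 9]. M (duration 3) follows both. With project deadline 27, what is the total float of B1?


Forward pass: ES(B1) = sum of predecessors on chain B = 0
EF = ES + duration = 0 + 10 = 10
Backward pass: LF(M) = deadline = 27; LS(M) = 27 - 3 = 24
LF(B1) = LS(M) - sum(successors on chain B) = 24 - 9 = 15
LS = LF - duration = 15 - 10 = 5
Total float = LS - ES = 5 - 0 = 5

5


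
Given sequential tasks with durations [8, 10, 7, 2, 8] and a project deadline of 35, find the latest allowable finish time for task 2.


LF(activity 2) = deadline - sum of successor durations
Successors: activities 3 through 5 with durations [7, 2, 8]
Sum of successor durations = 17
LF = 35 - 17 = 18

18


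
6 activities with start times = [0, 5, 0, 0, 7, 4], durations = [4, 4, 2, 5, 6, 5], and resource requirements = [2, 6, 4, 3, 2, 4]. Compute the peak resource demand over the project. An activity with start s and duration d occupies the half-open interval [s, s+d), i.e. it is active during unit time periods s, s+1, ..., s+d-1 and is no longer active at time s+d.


Each activity i is active on [start_i, start_i + duration_i).
Compute total resource usage per time slot:
  t=0: active resources = [2, 4, 3], total = 9
  t=1: active resources = [2, 4, 3], total = 9
  t=2: active resources = [2, 3], total = 5
  t=3: active resources = [2, 3], total = 5
  t=4: active resources = [3, 4], total = 7
  t=5: active resources = [6, 4], total = 10
  t=6: active resources = [6, 4], total = 10
  t=7: active resources = [6, 2, 4], total = 12
  t=8: active resources = [6, 2, 4], total = 12
  t=9: active resources = [2], total = 2
  t=10: active resources = [2], total = 2
  t=11: active resources = [2], total = 2
  t=12: active resources = [2], total = 2
Peak resource demand = 12

12


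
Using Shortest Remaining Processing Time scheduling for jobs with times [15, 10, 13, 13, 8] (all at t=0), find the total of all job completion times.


Since all jobs arrive at t=0, SRPT equals SPT ordering.
SPT order: [8, 10, 13, 13, 15]
Completion times:
  Job 1: p=8, C=8
  Job 2: p=10, C=18
  Job 3: p=13, C=31
  Job 4: p=13, C=44
  Job 5: p=15, C=59
Total completion time = 8 + 18 + 31 + 44 + 59 = 160

160


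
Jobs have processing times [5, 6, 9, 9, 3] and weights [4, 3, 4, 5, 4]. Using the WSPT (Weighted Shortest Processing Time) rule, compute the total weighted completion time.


Compute p/w ratios and sort ascending (WSPT): [(3, 4), (5, 4), (9, 5), (6, 3), (9, 4)]
Compute weighted completion times:
  Job (p=3,w=4): C=3, w*C=4*3=12
  Job (p=5,w=4): C=8, w*C=4*8=32
  Job (p=9,w=5): C=17, w*C=5*17=85
  Job (p=6,w=3): C=23, w*C=3*23=69
  Job (p=9,w=4): C=32, w*C=4*32=128
Total weighted completion time = 326

326


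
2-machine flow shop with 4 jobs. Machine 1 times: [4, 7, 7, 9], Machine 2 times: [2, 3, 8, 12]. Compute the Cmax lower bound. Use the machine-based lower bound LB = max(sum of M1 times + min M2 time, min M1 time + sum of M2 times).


LB1 = sum(M1 times) + min(M2 times) = 27 + 2 = 29
LB2 = min(M1 times) + sum(M2 times) = 4 + 25 = 29
Lower bound = max(LB1, LB2) = max(29, 29) = 29

29


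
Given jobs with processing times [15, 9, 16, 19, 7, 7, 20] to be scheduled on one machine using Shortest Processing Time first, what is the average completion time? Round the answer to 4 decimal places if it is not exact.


Sort jobs by processing time (SPT order): [7, 7, 9, 15, 16, 19, 20]
Compute completion times sequentially:
  Job 1: processing = 7, completes at 7
  Job 2: processing = 7, completes at 14
  Job 3: processing = 9, completes at 23
  Job 4: processing = 15, completes at 38
  Job 5: processing = 16, completes at 54
  Job 6: processing = 19, completes at 73
  Job 7: processing = 20, completes at 93
Sum of completion times = 302
Average completion time = 302/7 = 43.1429

43.1429


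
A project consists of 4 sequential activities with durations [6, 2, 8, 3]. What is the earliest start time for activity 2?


Activity 2 starts after activities 1 through 1 complete.
Predecessor durations: [6]
ES = 6 = 6

6


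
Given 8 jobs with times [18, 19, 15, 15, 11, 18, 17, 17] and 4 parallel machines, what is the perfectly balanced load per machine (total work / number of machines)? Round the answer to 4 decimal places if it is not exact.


Total processing time = 18 + 19 + 15 + 15 + 11 + 18 + 17 + 17 = 130
Number of machines = 4
Ideal balanced load = 130 / 4 = 32.5

32.5


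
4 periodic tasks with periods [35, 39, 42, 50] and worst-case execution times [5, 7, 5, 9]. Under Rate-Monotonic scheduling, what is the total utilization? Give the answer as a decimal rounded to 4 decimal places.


Compute individual utilizations (exact fractions):
  Task 1: C/T = 5/35 = 1/7 (approx. 0.1429)
  Task 2: C/T = 7/39 (approx. 0.1795)
  Task 3: C/T = 5/42 (approx. 0.119)
  Task 4: C/T = 9/50 (approx. 0.18)
Total utilization U = 1/7 + 7/39 + 5/42 + 9/50 = 4241/6825
Rounded to 4 decimal places: U = 0.6214
RM (Liu & Layland) bound for 4 tasks = 0.756828; compare with U = 4241/6825 (approx. 0.621392)
U <= bound, so schedulable by RM sufficient condition.

0.6214


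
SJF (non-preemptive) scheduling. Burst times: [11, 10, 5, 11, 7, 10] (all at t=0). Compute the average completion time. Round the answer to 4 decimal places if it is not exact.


SJF order (ascending): [5, 7, 10, 10, 11, 11]
Completion times:
  Job 1: burst=5, C=5
  Job 2: burst=7, C=12
  Job 3: burst=10, C=22
  Job 4: burst=10, C=32
  Job 5: burst=11, C=43
  Job 6: burst=11, C=54
Average completion = 168/6 = 28.0

28.0


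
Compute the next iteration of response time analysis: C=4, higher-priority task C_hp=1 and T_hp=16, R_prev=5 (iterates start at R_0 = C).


R_next = C + ceil(R_prev / T_hp) * C_hp
ceil(5 / 16) = ceil(0.3125) = 1
Interference = 1 * 1 = 1
R_next = 4 + 1 = 5
R_next = R_prev, so the iteration has converged (response time = 5).

5


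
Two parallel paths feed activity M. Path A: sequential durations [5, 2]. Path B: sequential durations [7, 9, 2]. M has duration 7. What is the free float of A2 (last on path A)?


ES(A2) = sum of predecessors on chain A = 5
EF(A2) = ES + duration = 5 + 2 = 7
Successor of A2 is M. ES(M) = max(sum(A), sum(B)) = max(7, 18) = 18
Free float = ES(successor) - EF(current) = 18 - 7 = 11

11


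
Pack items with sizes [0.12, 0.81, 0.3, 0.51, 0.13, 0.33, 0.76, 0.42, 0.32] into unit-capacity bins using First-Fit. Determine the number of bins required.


Place items sequentially using First-Fit:
  Item 0.12 -> new Bin 1
  Item 0.81 -> Bin 1 (now 0.93)
  Item 0.3 -> new Bin 2
  Item 0.51 -> Bin 2 (now 0.81)
  Item 0.13 -> Bin 2 (now 0.94)
  Item 0.33 -> new Bin 3
  Item 0.76 -> new Bin 4
  Item 0.42 -> Bin 3 (now 0.75)
  Item 0.32 -> new Bin 5
Total bins used = 5

5
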